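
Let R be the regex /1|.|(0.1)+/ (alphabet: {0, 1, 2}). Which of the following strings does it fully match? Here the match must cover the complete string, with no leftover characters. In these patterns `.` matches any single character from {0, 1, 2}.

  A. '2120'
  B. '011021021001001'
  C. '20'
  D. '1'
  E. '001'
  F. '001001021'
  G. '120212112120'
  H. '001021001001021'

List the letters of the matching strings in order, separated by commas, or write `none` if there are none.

A. '2120' → no match
B → match
C. '20' → no match
D. '1' → match
E. '001' → match
F. '001001021' → match
G. '120212112120' → no match
H → match

B, D, E, F, H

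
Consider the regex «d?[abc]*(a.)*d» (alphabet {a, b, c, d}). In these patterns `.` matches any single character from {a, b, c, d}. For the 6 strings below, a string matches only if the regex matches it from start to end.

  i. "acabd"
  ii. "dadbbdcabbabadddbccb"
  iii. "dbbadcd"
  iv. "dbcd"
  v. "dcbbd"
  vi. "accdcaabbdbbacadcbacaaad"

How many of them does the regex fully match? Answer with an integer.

i → match
ii → no match — must end with "d"
iii → no match
iv → match
v → match
vi → no match
Total matched: 3

3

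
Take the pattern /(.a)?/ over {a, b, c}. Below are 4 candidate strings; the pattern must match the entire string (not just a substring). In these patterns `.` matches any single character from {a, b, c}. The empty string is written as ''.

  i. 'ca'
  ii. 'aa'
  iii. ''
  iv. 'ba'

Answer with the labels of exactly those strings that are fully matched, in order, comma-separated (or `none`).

i, ii, iii, iv

i → match
ii → match
iii → match
iv → match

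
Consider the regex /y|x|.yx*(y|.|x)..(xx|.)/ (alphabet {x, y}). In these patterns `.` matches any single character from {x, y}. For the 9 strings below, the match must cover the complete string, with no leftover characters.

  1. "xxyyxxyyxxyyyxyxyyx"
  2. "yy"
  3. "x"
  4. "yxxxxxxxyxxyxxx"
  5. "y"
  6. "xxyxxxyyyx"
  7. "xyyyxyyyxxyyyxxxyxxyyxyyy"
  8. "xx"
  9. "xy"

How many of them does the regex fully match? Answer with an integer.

1 → no match
2 → no match
3 → match
4 → no match
5 → match
6 → no match
7 → no match
8 → no match
9 → no match
Total matched: 2

2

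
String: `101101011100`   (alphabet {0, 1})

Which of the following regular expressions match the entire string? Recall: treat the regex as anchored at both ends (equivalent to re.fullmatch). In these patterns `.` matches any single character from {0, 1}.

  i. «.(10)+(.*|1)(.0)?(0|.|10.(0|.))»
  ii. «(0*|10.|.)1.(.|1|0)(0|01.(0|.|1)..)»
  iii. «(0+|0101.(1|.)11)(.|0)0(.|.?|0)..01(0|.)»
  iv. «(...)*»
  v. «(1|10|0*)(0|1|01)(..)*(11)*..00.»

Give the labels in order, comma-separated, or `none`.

ii, iv

i → no match
ii → match
iii → no match
iv → match
v → no match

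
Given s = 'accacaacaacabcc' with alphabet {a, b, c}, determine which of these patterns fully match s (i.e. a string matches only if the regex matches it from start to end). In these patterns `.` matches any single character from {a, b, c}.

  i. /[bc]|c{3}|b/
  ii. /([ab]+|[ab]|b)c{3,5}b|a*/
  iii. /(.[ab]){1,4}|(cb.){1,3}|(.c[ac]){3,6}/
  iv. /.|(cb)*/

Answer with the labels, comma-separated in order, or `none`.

i → no match
ii → no match
iii → match
iv → no match

iii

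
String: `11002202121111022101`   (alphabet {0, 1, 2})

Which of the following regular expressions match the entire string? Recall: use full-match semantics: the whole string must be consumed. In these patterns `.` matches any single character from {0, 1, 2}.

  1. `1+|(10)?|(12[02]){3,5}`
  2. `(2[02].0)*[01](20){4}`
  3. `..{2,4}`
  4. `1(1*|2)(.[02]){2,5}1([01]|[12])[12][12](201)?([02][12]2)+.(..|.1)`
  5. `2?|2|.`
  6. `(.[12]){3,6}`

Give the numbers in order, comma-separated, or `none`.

1 → no match
2 → no match — must end with `20`
3 → no match
4 → match
5 → no match
6 → no match

4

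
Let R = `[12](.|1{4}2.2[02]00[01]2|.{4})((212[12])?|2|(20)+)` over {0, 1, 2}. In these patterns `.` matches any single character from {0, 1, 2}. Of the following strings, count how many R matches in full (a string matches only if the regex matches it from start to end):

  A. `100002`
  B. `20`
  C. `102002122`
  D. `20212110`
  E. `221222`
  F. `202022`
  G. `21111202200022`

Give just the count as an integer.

6

A → match
B → match
C → match
D → no match
E → match
F → match
G → match
Total matched: 6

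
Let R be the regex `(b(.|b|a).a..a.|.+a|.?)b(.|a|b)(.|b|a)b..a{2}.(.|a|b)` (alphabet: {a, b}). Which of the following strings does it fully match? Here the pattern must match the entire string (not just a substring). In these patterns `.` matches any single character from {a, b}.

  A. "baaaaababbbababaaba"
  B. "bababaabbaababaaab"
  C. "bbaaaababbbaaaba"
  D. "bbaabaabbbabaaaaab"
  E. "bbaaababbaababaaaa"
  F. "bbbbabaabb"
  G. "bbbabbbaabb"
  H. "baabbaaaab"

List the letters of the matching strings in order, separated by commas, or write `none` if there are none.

B, C, D, E, F, G, H

A → no match
B → match
C → match
D → match
E → match
F → match
G → match
H → match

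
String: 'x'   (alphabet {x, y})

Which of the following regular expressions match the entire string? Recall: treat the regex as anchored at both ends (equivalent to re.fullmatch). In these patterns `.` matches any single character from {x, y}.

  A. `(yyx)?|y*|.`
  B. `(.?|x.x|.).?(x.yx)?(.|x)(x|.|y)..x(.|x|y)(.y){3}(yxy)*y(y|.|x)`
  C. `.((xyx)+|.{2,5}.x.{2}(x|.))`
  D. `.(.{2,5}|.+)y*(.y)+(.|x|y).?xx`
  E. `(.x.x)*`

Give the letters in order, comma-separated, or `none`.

A → match
B → no match
C → no match
D → no match — must end with 'xx'
E → no match

A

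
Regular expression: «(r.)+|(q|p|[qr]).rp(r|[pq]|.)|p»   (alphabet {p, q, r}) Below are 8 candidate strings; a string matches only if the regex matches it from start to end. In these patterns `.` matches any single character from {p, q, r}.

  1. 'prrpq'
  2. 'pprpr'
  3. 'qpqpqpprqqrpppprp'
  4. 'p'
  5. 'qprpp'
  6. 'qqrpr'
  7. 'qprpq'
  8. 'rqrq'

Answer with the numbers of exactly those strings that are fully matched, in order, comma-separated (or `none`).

1, 2, 4, 5, 6, 7, 8

1 → match
2 → match
3 → no match
4 → match
5 → match
6 → match
7 → match
8 → match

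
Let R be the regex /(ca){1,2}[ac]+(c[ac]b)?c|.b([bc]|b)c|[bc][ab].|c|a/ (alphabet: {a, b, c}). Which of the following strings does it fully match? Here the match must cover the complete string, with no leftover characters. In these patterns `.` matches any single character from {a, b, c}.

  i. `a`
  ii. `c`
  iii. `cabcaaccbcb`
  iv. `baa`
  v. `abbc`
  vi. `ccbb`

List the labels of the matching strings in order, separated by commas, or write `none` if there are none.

i, ii, iv, v

i → match
ii → match
iii → no match
iv → match
v → match
vi → no match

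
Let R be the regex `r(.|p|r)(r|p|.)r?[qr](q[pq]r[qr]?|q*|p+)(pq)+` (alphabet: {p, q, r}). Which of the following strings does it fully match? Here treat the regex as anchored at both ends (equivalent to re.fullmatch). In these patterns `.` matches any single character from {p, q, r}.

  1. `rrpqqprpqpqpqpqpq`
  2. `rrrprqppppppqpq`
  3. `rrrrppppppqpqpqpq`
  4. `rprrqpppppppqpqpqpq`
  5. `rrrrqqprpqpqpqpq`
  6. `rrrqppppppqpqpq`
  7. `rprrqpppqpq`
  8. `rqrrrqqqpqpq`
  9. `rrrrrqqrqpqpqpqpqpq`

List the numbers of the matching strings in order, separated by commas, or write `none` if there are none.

1 → match
2 → no match
3 → match
4 → match
5 → match
6 → match
7 → match
8 → match
9 → match

1, 3, 4, 5, 6, 7, 8, 9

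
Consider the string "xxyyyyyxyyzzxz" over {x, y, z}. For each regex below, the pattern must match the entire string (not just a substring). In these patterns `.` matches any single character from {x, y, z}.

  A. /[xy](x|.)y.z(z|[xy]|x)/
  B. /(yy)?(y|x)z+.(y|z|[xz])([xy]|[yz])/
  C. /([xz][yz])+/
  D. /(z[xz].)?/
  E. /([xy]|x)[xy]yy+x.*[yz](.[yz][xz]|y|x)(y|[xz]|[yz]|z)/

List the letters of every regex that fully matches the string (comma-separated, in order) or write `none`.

A → no match
B → no match
C → no match
D → no match
E → match

E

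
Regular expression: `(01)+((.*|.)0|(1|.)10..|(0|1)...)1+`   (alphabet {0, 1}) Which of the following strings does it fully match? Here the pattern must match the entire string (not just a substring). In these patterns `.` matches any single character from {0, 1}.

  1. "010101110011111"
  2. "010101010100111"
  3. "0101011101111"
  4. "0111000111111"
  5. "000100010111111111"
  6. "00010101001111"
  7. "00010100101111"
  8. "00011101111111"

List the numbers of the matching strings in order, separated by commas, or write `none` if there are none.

1, 2, 3, 4

1 → match
2 → match
3 → match
4 → match
5 → no match — must start with "01"
6 → no match — must start with "01"
7 → no match — must start with "01"
8 → no match — must start with "01"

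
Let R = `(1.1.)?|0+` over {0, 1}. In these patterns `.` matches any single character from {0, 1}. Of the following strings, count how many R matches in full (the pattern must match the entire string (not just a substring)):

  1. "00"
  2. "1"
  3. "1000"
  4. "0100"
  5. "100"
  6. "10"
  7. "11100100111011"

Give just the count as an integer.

1

1 → match
2 → no match
3 → no match
4 → no match
5 → no match
6 → no match
7 → no match
Total matched: 1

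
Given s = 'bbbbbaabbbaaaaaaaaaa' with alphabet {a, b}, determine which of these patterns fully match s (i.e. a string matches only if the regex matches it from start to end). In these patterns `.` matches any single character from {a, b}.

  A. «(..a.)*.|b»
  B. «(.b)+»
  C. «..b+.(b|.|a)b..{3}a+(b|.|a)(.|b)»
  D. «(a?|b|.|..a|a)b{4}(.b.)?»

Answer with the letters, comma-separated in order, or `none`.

C

A → no match
B → no match — must end with 'b'
C → match
D → no match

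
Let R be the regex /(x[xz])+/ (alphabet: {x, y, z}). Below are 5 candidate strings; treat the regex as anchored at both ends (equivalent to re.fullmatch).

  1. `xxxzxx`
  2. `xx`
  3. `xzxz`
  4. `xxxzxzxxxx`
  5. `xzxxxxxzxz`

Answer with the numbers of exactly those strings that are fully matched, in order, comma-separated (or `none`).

1, 2, 3, 4, 5

1 → match
2 → match
3 → match
4 → match
5 → match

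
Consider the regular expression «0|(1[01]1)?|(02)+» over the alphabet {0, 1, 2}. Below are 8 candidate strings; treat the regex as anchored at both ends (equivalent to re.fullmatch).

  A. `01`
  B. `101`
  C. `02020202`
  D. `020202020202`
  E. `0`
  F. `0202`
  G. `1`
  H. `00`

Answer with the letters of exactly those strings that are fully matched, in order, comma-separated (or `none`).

A → no match
B → match
C → match
D → match
E → match
F → match
G → no match
H → no match

B, C, D, E, F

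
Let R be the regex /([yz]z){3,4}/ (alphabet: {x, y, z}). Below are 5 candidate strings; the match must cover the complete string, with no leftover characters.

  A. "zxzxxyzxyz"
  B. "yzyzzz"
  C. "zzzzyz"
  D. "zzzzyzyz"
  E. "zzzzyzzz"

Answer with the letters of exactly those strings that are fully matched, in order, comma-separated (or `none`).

A → no match
B → match
C → match
D → match
E → match

B, C, D, E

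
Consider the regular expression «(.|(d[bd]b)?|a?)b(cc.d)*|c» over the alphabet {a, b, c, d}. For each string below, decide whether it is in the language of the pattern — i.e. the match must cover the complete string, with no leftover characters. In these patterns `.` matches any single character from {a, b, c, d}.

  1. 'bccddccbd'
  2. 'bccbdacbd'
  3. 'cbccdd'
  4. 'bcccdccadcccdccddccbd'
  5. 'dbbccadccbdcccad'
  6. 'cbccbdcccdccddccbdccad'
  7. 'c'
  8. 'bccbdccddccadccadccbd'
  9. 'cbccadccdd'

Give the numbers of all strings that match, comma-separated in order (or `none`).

1, 3, 4, 6, 7, 8, 9

1 → match
2 → no match
3 → match
4 → match
5 → no match
6 → match
7 → match
8 → match
9 → match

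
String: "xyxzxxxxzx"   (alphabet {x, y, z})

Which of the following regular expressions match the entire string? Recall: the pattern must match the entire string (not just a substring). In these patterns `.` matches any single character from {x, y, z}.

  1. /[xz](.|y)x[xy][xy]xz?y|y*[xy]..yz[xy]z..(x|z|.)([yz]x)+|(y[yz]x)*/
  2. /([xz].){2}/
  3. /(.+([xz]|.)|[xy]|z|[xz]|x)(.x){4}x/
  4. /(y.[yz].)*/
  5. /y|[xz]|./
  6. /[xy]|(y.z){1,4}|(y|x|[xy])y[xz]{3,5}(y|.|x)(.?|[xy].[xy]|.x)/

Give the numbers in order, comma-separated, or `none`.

6

1 → no match
2 → no match
3 → no match — must end with "xx"
4 → no match
5 → no match
6 → match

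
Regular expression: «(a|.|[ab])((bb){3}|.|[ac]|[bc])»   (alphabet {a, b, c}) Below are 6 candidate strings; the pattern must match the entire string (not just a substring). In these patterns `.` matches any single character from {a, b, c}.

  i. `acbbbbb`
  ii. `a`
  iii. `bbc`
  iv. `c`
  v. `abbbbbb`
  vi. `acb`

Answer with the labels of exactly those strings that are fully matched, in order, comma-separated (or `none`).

i → no match
ii → no match
iii → no match
iv → no match
v → match
vi → no match

v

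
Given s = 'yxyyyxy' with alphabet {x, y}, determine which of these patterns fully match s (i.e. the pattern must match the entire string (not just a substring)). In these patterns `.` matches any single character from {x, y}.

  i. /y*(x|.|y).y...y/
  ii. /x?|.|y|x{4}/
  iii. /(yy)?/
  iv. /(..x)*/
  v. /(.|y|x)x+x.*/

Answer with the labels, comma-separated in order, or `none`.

i

i → match
ii → no match
iii → no match
iv → no match
v → no match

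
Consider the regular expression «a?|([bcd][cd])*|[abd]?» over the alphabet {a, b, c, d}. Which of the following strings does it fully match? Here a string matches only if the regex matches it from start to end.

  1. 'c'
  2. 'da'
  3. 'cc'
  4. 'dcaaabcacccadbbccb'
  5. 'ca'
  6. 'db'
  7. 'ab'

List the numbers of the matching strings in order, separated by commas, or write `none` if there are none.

3

1 → no match
2 → no match
3 → match
4 → no match
5 → no match
6 → no match
7 → no match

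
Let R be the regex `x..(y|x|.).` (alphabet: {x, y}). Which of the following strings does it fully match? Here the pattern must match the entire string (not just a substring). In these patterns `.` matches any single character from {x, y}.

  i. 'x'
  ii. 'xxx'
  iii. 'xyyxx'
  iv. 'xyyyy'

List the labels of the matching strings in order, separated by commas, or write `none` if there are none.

i → no match
ii → no match
iii → match
iv → match

iii, iv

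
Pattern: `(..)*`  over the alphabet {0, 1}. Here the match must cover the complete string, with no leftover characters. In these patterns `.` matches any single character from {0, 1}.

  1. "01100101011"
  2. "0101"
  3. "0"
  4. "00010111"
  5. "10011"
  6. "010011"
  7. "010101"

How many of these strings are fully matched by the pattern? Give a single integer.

4

1 → no match
2 → match
3 → no match
4 → match
5 → no match
6 → match
7 → match
Total matched: 4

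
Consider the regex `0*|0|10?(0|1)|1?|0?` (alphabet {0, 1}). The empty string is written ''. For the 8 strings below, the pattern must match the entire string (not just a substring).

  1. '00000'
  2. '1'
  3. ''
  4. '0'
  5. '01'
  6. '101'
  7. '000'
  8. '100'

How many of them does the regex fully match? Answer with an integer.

1 → match
2 → match
3 → match
4 → match
5 → no match
6 → match
7 → match
8 → match
Total matched: 7

7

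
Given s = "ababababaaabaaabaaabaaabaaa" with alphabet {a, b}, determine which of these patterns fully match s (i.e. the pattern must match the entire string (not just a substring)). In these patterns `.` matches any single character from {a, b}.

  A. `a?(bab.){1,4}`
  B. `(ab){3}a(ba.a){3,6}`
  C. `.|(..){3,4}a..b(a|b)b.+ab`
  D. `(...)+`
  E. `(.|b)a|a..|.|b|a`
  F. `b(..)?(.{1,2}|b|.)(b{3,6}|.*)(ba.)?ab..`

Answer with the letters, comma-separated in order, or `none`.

A → no match
B → match
C → no match
D → match
E → no match
F → no match — must start with "b"

B, D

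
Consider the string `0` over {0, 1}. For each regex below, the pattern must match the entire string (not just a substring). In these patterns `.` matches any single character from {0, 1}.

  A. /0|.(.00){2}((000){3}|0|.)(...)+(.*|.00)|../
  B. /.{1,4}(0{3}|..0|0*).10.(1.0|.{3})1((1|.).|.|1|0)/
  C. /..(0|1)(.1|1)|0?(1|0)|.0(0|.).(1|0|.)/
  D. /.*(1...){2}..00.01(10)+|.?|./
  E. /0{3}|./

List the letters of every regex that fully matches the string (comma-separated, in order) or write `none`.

A, C, D, E

A → match
B → no match
C → match
D → match
E → match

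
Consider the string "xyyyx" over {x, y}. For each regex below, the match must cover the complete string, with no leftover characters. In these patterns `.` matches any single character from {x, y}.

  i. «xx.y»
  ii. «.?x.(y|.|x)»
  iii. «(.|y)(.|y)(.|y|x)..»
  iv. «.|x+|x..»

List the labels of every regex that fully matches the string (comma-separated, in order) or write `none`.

i → no match — must start with "xx"
ii → no match
iii → match
iv → no match

iii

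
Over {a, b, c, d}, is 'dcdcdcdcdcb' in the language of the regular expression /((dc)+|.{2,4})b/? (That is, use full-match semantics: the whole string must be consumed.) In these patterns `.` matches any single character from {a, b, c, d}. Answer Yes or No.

Yes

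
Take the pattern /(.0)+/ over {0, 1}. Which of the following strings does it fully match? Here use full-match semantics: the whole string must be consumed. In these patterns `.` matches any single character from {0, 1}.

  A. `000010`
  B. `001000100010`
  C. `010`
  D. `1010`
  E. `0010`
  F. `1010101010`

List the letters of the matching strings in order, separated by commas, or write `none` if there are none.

A, B, D, E, F

A → match
B → match
C → no match
D → match
E → match
F → match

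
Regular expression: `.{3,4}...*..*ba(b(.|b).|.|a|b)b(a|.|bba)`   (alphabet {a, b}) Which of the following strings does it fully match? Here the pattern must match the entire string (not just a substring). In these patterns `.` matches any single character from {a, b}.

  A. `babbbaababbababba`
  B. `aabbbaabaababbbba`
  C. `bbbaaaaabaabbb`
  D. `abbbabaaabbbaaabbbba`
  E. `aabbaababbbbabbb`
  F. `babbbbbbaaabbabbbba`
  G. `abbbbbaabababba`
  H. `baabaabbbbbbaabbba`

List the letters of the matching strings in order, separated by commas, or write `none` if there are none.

A → match
B → match
C → no match
D → no match
E → match
F → match
G → match
H → match

A, B, E, F, G, H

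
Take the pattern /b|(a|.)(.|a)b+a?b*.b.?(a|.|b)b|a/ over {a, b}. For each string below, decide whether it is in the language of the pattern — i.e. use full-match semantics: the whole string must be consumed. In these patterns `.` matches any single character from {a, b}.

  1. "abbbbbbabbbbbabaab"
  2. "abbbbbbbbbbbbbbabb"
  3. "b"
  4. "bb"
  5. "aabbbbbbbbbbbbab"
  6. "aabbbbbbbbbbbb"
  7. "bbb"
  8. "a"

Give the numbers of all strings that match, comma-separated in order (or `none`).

1 → match
2 → match
3 → match
4 → no match
5 → match
6 → match
7 → no match
8 → match

1, 2, 3, 5, 6, 8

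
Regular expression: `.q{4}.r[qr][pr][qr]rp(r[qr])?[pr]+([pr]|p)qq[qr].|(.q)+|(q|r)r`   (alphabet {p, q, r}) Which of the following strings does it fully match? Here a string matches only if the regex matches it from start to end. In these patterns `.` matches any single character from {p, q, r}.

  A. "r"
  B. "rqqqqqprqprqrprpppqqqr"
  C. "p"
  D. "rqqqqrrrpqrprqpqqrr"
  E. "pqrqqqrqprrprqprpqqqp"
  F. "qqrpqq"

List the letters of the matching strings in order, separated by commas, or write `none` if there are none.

none

A → no match
B → no match
C → no match
D → no match
E → no match
F → no match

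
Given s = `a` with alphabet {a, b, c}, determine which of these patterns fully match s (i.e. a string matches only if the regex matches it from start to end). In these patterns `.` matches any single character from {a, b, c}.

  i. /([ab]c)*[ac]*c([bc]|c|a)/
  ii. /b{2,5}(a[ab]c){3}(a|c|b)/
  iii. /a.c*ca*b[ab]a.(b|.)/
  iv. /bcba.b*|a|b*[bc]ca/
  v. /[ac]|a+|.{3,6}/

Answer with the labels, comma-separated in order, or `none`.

i → no match
ii → no match — must start with `b`
iii → no match
iv → match
v → match

iv, v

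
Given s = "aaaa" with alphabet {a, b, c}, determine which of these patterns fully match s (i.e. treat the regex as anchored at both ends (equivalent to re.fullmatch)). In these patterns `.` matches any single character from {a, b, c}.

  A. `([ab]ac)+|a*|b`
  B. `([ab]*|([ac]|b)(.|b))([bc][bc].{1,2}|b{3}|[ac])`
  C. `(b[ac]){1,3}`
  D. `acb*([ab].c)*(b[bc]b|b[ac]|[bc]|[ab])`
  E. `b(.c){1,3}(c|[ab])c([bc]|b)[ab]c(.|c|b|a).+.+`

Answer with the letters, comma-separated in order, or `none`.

A → match
B → match
C → no match — must start with "b"
D → no match — must start with "ac"
E → no match — must start with "b"

A, B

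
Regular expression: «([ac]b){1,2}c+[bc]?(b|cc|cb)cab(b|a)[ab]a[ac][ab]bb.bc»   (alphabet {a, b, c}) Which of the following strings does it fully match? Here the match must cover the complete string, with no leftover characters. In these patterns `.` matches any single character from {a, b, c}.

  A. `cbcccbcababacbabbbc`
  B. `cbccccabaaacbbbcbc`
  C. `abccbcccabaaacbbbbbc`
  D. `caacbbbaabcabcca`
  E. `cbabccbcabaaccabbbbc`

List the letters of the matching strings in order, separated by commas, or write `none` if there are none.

B, C

A → no match
B → match
C → match
D → no match — must end with `bc`
E → no match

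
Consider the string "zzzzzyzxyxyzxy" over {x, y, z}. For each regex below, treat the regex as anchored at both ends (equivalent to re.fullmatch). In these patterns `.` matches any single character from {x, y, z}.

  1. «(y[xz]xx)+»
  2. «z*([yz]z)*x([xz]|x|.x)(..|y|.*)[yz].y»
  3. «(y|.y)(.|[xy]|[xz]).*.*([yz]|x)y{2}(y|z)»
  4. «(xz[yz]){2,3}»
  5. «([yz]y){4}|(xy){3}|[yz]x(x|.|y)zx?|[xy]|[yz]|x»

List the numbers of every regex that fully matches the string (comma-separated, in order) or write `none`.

2

1 → no match — must start with "y"
2 → match
3 → no match
4 → no match — must start with "xz"
5 → no match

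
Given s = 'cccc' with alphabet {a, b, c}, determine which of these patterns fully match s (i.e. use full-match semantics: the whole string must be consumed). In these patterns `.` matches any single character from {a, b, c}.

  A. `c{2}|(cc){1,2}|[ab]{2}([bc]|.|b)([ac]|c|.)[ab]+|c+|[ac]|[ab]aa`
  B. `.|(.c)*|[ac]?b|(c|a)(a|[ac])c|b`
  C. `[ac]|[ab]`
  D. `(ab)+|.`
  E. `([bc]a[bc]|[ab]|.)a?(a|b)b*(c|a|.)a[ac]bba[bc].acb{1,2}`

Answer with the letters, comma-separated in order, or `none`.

A → match
B → match
C → no match
D → no match
E → no match — must end with 'b'

A, B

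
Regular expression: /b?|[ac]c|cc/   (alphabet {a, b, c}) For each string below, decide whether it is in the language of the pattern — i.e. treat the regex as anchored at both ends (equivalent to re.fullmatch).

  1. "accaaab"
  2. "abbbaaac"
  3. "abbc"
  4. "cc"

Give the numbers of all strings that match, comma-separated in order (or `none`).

4

1 → no match
2 → no match
3 → no match
4 → match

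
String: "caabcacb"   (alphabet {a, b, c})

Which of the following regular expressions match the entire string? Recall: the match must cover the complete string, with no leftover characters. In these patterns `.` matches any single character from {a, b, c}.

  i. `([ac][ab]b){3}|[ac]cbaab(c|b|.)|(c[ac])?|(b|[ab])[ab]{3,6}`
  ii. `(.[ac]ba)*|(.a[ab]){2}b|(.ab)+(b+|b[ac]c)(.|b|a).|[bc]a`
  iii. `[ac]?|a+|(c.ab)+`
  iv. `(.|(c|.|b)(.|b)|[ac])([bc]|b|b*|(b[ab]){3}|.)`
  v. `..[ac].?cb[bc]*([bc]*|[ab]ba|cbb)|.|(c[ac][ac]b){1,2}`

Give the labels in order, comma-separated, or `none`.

i → no match
ii → no match
iii → no match
iv → no match
v → match

v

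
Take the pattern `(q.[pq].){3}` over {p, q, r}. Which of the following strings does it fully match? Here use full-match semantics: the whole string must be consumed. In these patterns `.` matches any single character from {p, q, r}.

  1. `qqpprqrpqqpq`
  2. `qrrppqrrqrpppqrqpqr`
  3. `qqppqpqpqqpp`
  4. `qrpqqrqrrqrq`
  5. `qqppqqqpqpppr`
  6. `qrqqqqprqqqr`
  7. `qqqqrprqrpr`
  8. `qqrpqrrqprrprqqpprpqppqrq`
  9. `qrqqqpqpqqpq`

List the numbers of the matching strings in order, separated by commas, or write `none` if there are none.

3, 6, 9

1 → no match
2 → no match
3 → match
4 → no match
5 → no match
6 → match
7 → no match
8 → no match
9 → match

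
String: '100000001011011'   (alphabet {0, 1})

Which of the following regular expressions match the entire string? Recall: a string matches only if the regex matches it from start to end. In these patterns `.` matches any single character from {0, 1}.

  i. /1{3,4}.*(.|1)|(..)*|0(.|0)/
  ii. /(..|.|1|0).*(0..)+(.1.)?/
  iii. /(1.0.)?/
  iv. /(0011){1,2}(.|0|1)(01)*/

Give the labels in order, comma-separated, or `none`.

i → no match
ii → match
iii → no match
iv → no match — must start with '0011'

ii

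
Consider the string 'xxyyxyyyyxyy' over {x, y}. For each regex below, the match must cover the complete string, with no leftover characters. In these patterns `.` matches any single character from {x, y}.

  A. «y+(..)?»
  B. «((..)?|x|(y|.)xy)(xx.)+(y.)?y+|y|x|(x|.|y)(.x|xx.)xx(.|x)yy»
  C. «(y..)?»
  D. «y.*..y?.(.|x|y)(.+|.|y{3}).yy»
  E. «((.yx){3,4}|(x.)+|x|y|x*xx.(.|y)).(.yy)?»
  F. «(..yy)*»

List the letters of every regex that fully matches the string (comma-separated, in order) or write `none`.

A → no match — must start with 'y'
B → no match
C → no match
D → no match — must start with 'y'
E → no match
F → match

F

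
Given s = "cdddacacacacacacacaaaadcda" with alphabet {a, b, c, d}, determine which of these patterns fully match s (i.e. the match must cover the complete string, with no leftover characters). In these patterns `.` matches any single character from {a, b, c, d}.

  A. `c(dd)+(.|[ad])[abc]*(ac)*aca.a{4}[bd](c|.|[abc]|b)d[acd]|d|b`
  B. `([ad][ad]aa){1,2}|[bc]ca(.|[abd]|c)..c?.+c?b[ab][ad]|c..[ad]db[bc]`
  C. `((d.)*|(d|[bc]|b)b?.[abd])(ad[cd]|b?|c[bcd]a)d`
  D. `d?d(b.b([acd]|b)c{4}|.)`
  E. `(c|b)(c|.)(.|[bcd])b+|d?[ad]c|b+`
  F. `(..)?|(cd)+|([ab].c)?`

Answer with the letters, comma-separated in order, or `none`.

A → match
B → no match
C → no match — must end with "d"
D → no match
E → no match
F → no match

A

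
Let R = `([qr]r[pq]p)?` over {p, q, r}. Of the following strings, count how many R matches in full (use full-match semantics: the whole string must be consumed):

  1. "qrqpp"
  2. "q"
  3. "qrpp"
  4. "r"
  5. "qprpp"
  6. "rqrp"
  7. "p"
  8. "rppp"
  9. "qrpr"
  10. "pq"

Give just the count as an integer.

1 → no match
2 → no match
3 → match
4 → no match
5 → no match
6 → no match
7 → no match
8 → no match
9 → no match
10 → no match
Total matched: 1

1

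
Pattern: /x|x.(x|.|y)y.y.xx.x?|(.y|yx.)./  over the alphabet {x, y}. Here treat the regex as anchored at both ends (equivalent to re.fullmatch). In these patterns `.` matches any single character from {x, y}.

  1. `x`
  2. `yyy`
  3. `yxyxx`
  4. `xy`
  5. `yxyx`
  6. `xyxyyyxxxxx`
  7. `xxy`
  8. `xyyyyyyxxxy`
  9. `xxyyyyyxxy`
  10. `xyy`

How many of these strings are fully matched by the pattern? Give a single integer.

6

1 → match
2 → match
3 → no match
4 → no match
5 → match
6 → match
7 → no match
8 → no match
9 → match
10 → match
Total matched: 6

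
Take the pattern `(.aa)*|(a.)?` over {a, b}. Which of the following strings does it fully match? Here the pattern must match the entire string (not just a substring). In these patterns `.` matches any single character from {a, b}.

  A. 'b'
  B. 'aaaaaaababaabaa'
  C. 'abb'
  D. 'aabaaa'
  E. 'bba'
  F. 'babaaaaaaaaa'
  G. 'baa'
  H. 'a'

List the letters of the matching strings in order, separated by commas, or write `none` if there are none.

G

A → no match
B → no match
C → no match
D → no match
E → no match
F → no match
G → match
H → no match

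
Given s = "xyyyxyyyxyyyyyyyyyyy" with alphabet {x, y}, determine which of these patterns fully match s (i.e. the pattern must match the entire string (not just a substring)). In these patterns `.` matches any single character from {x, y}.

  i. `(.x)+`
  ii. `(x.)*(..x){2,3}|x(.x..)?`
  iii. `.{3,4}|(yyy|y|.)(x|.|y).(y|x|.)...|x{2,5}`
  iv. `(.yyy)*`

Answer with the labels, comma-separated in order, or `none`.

i → no match — must end with "x"
ii → no match
iii → no match
iv → match

iv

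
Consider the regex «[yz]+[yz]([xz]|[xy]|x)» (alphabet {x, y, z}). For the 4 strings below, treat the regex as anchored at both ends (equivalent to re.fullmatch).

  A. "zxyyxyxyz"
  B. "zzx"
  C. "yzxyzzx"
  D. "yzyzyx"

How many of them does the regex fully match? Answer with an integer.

2

A → no match
B → match
C → no match
D → match
Total matched: 2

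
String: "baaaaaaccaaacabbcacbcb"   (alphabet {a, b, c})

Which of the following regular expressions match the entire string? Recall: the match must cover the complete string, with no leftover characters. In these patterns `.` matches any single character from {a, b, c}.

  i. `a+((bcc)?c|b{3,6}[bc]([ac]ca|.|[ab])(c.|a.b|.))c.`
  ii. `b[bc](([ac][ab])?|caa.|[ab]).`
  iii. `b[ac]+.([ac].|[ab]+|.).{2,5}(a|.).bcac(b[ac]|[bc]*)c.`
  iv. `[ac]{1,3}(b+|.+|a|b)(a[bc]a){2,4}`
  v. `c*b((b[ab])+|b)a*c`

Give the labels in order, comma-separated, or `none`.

iii

i → no match — must start with "a"
ii → no match
iii → match
iv → no match — must end with "a"
v → no match — must end with "c"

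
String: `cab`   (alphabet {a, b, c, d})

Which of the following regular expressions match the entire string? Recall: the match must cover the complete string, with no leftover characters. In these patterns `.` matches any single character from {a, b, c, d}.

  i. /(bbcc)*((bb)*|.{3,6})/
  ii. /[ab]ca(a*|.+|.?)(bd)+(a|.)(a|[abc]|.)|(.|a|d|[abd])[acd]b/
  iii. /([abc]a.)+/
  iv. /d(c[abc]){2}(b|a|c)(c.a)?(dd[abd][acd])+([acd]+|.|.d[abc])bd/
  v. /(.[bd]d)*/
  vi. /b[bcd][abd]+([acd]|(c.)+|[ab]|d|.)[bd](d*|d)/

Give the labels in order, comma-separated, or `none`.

i → match
ii → match
iii → match
iv → no match — must start with `dc`
v → no match
vi → no match — must start with `b`

i, ii, iii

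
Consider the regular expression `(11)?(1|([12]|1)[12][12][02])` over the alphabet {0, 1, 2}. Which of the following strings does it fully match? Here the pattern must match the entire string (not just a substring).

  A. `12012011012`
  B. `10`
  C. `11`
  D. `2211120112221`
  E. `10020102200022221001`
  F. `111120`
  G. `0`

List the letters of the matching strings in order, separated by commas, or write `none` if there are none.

F

A → no match
B → no match
C → no match
D → no match
E → no match
F → match
G → no match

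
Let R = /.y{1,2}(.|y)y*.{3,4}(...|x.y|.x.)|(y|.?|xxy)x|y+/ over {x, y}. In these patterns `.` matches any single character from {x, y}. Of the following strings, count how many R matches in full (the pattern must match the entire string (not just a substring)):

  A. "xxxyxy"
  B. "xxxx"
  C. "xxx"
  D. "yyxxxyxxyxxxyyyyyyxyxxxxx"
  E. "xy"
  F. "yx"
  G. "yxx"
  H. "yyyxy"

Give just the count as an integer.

A → no match
B → no match
C → no match
D → no match
E → no match
F → match
G → no match
H → no match
Total matched: 1

1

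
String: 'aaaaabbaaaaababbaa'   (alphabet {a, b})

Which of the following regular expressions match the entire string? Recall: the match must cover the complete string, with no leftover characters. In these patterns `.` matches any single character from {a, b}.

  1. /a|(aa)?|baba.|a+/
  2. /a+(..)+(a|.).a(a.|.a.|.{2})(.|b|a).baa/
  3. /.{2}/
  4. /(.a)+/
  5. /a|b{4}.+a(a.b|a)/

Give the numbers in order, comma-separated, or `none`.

2

1 → no match
2 → match
3 → no match
4 → no match
5 → no match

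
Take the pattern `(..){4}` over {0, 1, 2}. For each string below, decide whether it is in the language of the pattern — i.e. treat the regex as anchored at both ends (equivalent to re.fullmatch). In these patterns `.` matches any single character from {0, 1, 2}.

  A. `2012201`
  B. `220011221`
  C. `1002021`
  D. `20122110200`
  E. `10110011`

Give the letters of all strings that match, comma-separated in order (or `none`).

A. `2012201` → no match
B. `220011221` → no match
C. `1002021` → no match
D. `20122110200` → no match
E. `10110011` → match

E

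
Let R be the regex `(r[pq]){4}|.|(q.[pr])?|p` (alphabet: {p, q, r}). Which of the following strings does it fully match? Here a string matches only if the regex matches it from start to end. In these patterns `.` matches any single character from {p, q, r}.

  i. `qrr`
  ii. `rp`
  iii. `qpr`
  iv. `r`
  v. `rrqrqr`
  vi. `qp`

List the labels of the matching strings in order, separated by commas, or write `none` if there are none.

i → match
ii → no match
iii → match
iv → match
v → no match
vi → no match

i, iii, iv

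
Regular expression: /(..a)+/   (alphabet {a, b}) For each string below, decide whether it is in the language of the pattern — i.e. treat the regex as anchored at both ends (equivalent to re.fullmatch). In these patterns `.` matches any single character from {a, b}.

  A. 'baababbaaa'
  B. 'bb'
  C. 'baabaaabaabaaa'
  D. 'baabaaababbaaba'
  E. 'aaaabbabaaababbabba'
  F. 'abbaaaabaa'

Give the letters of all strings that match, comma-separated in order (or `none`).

A → no match
B → no match — must end with 'a'
C → no match
D → match
E → no match
F → no match

D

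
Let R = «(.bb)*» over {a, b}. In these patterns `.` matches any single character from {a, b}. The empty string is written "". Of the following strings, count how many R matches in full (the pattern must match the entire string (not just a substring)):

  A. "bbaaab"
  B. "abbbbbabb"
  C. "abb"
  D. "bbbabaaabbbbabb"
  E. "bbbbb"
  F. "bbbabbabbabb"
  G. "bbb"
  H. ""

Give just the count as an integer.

5

A → no match
B → match
C → match
D → no match
E → no match
F → match
G → match
H → match
Total matched: 5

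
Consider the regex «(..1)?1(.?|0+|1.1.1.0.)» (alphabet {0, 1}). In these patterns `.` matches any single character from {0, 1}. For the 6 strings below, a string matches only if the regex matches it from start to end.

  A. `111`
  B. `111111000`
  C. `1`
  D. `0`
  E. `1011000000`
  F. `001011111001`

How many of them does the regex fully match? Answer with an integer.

A → no match
B → match
C → match
D → no match
E → match
F → no match
Total matched: 3

3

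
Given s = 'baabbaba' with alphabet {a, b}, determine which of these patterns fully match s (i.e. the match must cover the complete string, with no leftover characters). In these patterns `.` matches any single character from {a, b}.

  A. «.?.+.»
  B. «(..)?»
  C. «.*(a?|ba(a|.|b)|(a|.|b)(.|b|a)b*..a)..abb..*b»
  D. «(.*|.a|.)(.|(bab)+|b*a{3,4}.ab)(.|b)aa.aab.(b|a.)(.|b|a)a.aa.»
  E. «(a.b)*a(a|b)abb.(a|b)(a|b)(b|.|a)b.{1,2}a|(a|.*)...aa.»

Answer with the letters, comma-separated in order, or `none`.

A → match
B → no match
C → no match — must end with 'b'
D → no match
E → no match

A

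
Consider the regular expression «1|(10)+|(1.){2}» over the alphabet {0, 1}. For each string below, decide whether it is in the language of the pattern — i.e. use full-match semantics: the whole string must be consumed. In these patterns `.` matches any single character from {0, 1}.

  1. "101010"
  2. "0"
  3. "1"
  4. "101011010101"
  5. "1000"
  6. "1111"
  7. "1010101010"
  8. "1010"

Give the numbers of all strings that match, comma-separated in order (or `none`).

1, 3, 6, 7, 8

1 → match
2 → no match
3 → match
4 → no match
5 → no match
6 → match
7 → match
8 → match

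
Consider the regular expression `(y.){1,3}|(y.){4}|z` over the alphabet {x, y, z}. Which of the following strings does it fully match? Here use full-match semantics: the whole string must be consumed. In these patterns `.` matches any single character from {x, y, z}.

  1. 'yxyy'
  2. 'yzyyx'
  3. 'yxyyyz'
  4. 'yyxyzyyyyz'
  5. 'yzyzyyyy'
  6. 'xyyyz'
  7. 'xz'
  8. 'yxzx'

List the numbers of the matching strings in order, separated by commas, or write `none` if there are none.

1 → match
2 → no match
3 → match
4 → no match
5 → match
6 → no match
7 → no match
8 → no match

1, 3, 5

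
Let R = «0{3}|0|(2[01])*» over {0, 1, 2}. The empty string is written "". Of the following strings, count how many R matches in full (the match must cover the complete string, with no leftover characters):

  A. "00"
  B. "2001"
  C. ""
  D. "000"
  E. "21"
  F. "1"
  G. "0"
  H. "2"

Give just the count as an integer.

4

A. "00" → no match
B. "2001" → no match
C. "" → match
D. "000" → match
E. "21" → match
F. "1" → no match
G. "0" → match
H. "2" → no match
Total matched: 4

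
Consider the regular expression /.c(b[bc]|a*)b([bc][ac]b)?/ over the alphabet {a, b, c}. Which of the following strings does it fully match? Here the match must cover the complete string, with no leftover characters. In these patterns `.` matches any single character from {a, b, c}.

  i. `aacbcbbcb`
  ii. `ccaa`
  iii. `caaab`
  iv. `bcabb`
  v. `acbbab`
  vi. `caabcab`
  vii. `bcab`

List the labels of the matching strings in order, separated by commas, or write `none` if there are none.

v, vii

i → no match
ii → no match
iii → no match
iv → no match
v → match
vi → no match
vii → match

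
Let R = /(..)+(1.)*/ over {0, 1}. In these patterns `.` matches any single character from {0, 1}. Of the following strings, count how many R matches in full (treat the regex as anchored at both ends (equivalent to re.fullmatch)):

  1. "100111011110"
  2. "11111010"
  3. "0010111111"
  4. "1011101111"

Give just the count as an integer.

1 → match
2 → match
3 → match
4 → match
Total matched: 4

4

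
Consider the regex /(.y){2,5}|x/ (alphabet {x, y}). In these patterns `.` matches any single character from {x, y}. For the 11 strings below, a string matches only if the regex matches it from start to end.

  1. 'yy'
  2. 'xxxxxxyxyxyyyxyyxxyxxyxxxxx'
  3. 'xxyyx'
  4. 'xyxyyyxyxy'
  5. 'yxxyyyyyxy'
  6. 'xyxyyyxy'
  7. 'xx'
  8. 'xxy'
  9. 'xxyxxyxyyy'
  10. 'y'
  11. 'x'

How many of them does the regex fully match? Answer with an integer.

1. 'yy' → no match
2 → no match
3. 'xxyyx' → no match
4. 'xyxyyyxyxy' → match
5. 'yxxyyyyyxy' → no match
6. 'xyxyyyxy' → match
7. 'xx' → no match
8. 'xxy' → no match
9. 'xxyxxyxyyy' → no match
10. 'y' → no match
11. 'x' → match
Total matched: 3

3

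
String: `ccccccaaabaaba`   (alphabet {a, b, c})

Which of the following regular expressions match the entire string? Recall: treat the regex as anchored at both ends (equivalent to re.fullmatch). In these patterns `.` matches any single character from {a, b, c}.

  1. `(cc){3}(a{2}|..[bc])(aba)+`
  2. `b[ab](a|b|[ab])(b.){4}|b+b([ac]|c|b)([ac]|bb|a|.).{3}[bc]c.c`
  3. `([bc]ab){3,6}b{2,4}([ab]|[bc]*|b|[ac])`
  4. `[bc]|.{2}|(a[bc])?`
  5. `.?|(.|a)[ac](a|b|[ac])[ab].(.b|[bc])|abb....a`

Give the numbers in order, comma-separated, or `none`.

1 → match
2 → no match — must start with `b`
3 → no match
4 → no match
5 → no match

1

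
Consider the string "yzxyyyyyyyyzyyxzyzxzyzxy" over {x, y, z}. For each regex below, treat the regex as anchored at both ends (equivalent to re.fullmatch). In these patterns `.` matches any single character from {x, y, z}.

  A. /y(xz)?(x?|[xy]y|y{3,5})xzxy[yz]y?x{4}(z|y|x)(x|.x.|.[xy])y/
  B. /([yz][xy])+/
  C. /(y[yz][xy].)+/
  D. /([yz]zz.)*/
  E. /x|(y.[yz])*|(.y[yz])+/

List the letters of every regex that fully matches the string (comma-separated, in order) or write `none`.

C

A → no match
B → no match
C → match
D → no match
E → no match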